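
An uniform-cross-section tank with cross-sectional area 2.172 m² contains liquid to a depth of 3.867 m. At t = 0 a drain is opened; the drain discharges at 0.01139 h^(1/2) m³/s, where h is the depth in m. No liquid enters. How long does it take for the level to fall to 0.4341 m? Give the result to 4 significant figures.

A dh/dt = −Q_out = −0.01139 √h.
This is separable: 2 d(√h)/dt = −0.01139/A, so √h = √h₀ − (0.01139/(2A)) t.
t = 2A(√h₀ − √h)/0.01139 = 2·2.172·(√3.867 − √0.4341)/0.01139
  = 4.34400 × (1.96647 − 0.658863) / 0.01139 = 498.704 s.

498.7 s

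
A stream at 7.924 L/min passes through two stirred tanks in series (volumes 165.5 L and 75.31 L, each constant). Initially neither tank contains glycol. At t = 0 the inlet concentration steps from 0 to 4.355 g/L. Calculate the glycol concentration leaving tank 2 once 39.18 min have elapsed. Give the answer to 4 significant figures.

Time constants: τᵢ = Vᵢ/Q for each well-mixed tank.
τ₁ = 165.5/7.924 = 20.8859 min; τ₂ = 75.31/7.924 = 9.50404 min.
Tank 1: C₁ = C_in(1 − e^(−t/τ₁)). Tank 2 (τ₁ ≠ τ₂): C₂ = C_in[1 − (τ₁ e^(−t/τ₁) − τ₂ e^(−t/τ₂))/(τ₁ − τ₂)].
At t = 39.18: e^(−t/τ₁) = 0.153216, e^(−t/τ₂) = 0.0162046.
C₂ = 4.355·[1 − (20.8859·0.153216 − 9.50404·0.0162046)/(11.3819)] = 4.355·0.732377 = 3.18950 g/L.

3.190 g/L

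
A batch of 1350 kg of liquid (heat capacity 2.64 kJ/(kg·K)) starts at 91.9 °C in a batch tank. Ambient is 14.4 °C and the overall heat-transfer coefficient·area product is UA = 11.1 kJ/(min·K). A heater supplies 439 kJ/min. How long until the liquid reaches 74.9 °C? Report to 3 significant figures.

M c_p dT/dt = −UA(T − T_amb) + Q̇.
τ = M c_p/UA = 321.08 min; T_ss = T_amb + Q̇/UA = 14.4 + 439/11.1 = 53.950 °C.
T(t) = T_ss + (T₀ − T_ss)e^(−t/τ); set T = 74.9:
t = −τ ln[(T − T_ss)/(T₀ − T_ss)] = −321.08 · ln(0.55205) = 190.76 min.

191 min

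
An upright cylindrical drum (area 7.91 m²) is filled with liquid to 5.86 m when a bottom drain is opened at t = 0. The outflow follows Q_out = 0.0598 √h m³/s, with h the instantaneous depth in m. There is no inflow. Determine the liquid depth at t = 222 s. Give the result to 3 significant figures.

With no inflow, A dh/dt = −0.0598 √h.
This is separable: 2 d(√h)/dt = −0.0598/A, so √h = √h₀ − (0.0598/(2A)) t.
√h = √5.86 − 0.0598·222/(2·7.91) = 2.4207 − 0.83917 = 1.5816.
h = 1.5816² = 2.5014 m.

2.50 m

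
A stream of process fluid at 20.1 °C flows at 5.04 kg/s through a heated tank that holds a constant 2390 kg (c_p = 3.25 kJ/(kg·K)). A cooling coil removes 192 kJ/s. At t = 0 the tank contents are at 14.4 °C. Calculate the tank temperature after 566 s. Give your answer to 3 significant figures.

Unsteady energy balance on the tank contents: M c_p dT/dt = ṁ c_p (T_in − T) − 192.
Rearrange: dT/dt = (T_ss − T)/τ with τ = M/ṁ = 474.21 s and T_ss = T_in − Q̇/(ṁ c_p) = 8.3784 °C.
This is linear first-order; T(t) = T_ss + (T₀ − T_ss) e^(−t/τ).
T(566) = 8.3784 + (6.0216)·e^(−566/474.21) = 8.3784 + (6.0216)·0.30314 = 10.204 °C.

10.2 °C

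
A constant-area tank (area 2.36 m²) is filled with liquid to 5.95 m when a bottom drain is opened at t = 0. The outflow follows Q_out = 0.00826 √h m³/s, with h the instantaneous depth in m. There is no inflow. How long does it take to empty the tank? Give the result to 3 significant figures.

1390 s

With no inflow, A dh/dt = −0.00826 √h.
Separate and integrate: 2(√h − √h₀) = −(0.00826/A) t.
Tank is empty when √h = 0: t_empty = 2A√h₀/0.00826.
t_empty = 2·2.36·√5.95/0.00826 = 4.7200·2.4393/0.00826 = 1393.9 s.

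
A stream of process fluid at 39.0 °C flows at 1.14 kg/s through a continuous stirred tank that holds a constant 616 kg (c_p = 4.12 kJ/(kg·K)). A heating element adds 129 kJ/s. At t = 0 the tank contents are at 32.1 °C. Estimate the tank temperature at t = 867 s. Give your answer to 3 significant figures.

59.6 °C

Heat balance on the well-mixed liquid: M c_p dT/dt = ṁ c_p (T_in − T) + 129.
τ = M/ṁ = 540.35 s; T_ss = T_in + Q̇/(ṁ c_p) = 39.0 + 129/(1.14·4.12) = 66.466 °C.
Solution: T(t) = T_ss + (T₀ − T_ss) e^(−t/τ).
T(867) = 66.466 + (-34.366)·e^(−867/540.35) = 66.466 + (-34.366)·0.20099 = 59.558 °C.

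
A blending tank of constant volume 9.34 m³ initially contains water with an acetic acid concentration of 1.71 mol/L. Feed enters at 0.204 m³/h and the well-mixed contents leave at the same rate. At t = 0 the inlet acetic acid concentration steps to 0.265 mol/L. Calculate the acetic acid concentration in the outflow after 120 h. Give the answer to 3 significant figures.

Accumulation = in − out for the solute gives V dC/dt = Q(C_in − C).
So dC/dt = (C_in − C)/τ with τ = V/Q = 9.34/0.204 = 45.784 h.
C approaches C_in exponentially: C(t) = C_in + (C₀ − C_in) e^(−t/τ).
C(120) = 0.265 + (1.71 − 0.265)·e^(−120/45.784) = 0.265 + (1.4450)·0.072731 = 0.37010 mol/L.

0.370 mol/L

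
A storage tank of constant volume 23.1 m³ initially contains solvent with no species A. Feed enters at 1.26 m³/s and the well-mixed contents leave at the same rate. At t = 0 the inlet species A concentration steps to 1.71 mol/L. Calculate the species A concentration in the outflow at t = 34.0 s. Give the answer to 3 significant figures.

Transient balance on the dissolved component: V dC/dt = Q(C_in − C).
So dC/dt = (C_in − C)/τ with τ = V/Q = 23.1/1.26 = 18.333 s.
This is linear first-order; C(t) = C_in + (C₀ − C_in) e^(−t/τ).
C(34.0) = 1.71 + (0 − 1.71)·e^(−34.0/18.333) = 1.71 + (-1.7100)·0.15652 = 1.4423 mol/L.

1.44 mol/L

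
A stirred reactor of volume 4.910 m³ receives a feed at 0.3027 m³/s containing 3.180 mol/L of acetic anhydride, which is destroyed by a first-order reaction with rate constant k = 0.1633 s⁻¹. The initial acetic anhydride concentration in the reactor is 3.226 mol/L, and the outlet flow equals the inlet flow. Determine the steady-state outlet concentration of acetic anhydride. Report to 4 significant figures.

V dC/dt = Q(C_in − C) − k V C.
At steady state: 0 = Q C_in − (Q + kV) C_ss, so C_ss = Q C_in/(Q + kV).
C_ss = 0.3027·3.180/(0.3027 + 0.1633·4.910) = 0.962586/1.10450 = 0.871511 mol/L.

0.8715 mol/L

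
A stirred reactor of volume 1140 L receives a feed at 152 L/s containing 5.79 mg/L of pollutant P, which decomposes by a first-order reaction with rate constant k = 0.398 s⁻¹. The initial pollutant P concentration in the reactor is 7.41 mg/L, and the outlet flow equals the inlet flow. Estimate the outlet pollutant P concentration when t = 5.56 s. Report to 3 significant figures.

V dC/dt = Q(C_in − C) − k V C.
This is linear with rate a = Q/V + k = 0.53133 s⁻¹.
C_ss = Q C_in/(Q + kV) = 1.4529 mg/L; C(t) = C_ss + (C₀ − C_ss) e^(−a t).
C(5.56) = 1.4529 + (5.9571)·e^(−0.53133·5.56) = 1.4529 + (5.9571)·0.052120 = 1.7634 mg/L.

1.76 mg/L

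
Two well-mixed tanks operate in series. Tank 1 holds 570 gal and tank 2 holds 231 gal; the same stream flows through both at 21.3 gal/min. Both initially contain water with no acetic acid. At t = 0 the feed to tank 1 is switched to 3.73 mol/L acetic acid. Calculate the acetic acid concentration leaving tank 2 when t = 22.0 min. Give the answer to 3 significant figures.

1.31 mol/L

Time constants: τᵢ = Vᵢ/Q for each well-mixed tank.
τ₁ = 570/21.3 = 26.761 min; τ₂ = 231/21.3 = 10.845 min.
Tank 1: C₁ = C_in(1 − e^(−t/τ₁)). Tank 2 (τ₁ ≠ τ₂): C₂ = C_in[1 − (τ₁ e^(−t/τ₁) − τ₂ e^(−t/τ₂))/(τ₁ − τ₂)].
At t = 22.0: e^(−t/τ₁) = 0.43951, e^(−t/τ₂) = 0.13152.
C₂ = 3.73·[1 − (26.761·0.43951 − 10.845·0.13152)/(15.915)] = 3.73·0.35063 = 1.3079 mol/L.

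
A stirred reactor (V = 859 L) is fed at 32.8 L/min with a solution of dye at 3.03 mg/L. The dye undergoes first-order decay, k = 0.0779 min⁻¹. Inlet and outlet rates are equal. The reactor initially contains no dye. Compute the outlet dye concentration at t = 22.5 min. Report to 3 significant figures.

0.924 mg/L

Accumulation = in − out − consumed: V dC/dt = Q C_in − Q C − k V C.
This is linear with rate a = Q/V + k = 0.11608 min⁻¹.
C_ss = Q C_in/(Q + kV) = 0.99667 mg/L; C(t) = C_ss + (C₀ − C_ss) e^(−a t).
C(22.5) = 0.99667 + (-0.99667)·e^(−0.11608·22.5) = 0.99667 + (-0.99667)·0.073396 = 0.92352 mg/L.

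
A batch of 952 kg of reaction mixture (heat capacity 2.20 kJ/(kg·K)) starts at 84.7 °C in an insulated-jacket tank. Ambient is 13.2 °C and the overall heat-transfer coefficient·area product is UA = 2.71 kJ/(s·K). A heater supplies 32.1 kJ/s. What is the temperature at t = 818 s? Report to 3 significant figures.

M c_p dT/dt = −UA(T − T_amb) + Q̇.
dT/dt = (T_ss − T)/τ with T_ss = T_amb + Q̇/UA = 13.2 + 32.1/2.71 = 25.045 °C, τ = M c_p/UA = 952·2.20/2.71 = 772.84 s.
T approaches T_ss exponentially: T(t) = T_ss + (T₀ − T_ss) e^(−t/τ).
T(818) = 25.045 + (59.655)·0.34700 = 45.745 °C.

45.7 °C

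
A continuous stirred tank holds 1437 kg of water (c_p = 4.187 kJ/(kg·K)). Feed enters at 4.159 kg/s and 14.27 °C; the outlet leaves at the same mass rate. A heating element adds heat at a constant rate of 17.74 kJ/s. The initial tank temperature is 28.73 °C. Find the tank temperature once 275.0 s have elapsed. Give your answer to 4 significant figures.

Unsteady energy balance on the tank contents: M c_p dT/dt = ṁ c_p (T_in − T) + 17.74.
Rearrange: dT/dt = (T_ss − T)/τ with τ = M/ṁ = 345.516 s and T_ss = T_in + Q̇/(ṁ c_p) = 15.2887 °C.
Integrating: T(t) = T_ss + (T₀ − T_ss) e^(−t/τ).
T(275.0) = 15.2887 + (13.4413)·e^(−275.0/345.516) = 15.2887 + (13.4413)·0.451170 = 21.3530 °C.

21.35 °C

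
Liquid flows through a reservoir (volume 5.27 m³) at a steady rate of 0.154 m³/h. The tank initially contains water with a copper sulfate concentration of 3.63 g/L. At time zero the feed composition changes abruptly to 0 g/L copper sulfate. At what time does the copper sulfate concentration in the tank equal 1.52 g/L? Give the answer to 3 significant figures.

29.8 h

Species balance: V dC/dt = Q(C_in − C) ⇒ τ = V/Q = 34.221 h.
C(t) = C_in + (C₀ − C_in) e^(−t/τ). Set C = 1.52 and solve for t:
e^(−t/τ) = (C − C_in)/(C₀ − C_in) = (1.52 − 0)/(3.63 − 0) = 0.41873
t = −τ ln(…) = 34.221 × 0.87052 = 29.790 h.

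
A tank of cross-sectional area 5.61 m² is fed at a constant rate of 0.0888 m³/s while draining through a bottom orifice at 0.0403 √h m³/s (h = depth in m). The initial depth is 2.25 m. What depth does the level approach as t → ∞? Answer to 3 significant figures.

Level balance: A dh/dt = 0.0888 − 0.0403 √h. Setting dh/dt = 0:
Q_in = 0.0403 √h_ss ⇒ √h_ss = 0.0888/0.0403 = 2.2035.
h_ss = 2.2035² = 4.8553 m. (Since h₀ = 2.25 m < h_ss, the level will rise toward this value.)

4.86 m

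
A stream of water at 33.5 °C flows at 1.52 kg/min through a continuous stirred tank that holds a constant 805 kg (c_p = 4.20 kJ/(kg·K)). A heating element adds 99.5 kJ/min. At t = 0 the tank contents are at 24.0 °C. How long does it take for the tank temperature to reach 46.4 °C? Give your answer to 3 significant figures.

Unsteady energy balance on the tank contents: M c_p dT/dt = ṁ c_p (T_in − T) + 99.5.
τ = M/ṁ = 529.61 min; T_ss = T_in + Q̇/(ṁ c_p) = 49.086 °C.
T(t) = T_ss + (T₀ − T_ss) e^(−t/τ). Set T = 46.4:
e^(−t/τ) = (46.4 − 49.086)/(24.0 − 49.086) = 0.10707
t = −529.61 · ln(0.10707) = 1183.3 min.

1180 min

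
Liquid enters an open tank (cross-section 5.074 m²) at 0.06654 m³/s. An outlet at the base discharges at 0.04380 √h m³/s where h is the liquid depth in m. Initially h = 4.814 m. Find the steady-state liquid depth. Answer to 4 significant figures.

A dh/dt = Q_in − 0.04380 √h. Steady state requires inflow = outflow:
Q_in = 0.04380 √h_ss ⇒ √h_ss = 0.06654/0.04380 = 1.51918.
h_ss = 1.51918² = 2.30790 m. (Since h₀ = 4.814 m > h_ss, the level will fall toward this value.)

2.308 m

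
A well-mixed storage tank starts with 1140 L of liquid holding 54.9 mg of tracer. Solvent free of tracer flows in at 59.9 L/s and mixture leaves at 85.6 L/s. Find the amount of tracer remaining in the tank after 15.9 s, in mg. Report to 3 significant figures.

Total volume: dV/dt = Q_in − Q_out = -25.700 L/s, so V(t) = 1140 − 25.700 t and V(15.9) = 731.37 L.
No tracer enters, so dm/dt = −Q_out · (m/V).
Separate: dm/m = −Q_out dt/V(t) ⇒ ln(m/m₀) = −(Q_out/(Q_in−Q_out)) ln(V/V₀).
m = m₀ (V₀/V)^(Q_out/(Q_in−Q_out)) = 54.9 × (1140/731.37)^(-3.3307) = 12.517 mg.

12.5 mg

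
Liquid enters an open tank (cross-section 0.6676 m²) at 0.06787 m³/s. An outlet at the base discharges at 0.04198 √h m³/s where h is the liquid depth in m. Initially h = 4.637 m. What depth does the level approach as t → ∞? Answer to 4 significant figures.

Level balance: A dh/dt = 0.06787 − 0.04198 √h. Setting dh/dt = 0:
Q_in = 0.04198 √h_ss ⇒ √h_ss = 0.06787/0.04198 = 1.61672.
h_ss = 1.61672² = 2.61379 m. (Since h₀ = 4.637 m > h_ss, the level will fall toward this value.)

2.614 m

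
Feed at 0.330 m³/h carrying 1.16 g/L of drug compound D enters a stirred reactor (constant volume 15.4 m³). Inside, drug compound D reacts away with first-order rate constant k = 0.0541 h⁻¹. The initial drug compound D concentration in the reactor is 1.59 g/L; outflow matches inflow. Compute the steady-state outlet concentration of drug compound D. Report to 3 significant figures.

Species balance: V dC/dt = Q C_in − Q C − k V C.
Steady state (dC/dt = 0): C_ss = Q C_in/(Q + kV) = C_in/(1 + kV/Q).
C_ss = 0.330·1.16/(0.330 + 0.0541·15.4) = 0.38280/1.1631 = 0.32911 g/L.

0.329 g/L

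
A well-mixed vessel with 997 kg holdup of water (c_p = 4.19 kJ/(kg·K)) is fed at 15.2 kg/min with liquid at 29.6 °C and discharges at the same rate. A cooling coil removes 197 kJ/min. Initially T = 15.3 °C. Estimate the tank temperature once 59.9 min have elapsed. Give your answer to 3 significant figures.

Unsteady energy balance on the tank contents: M c_p dT/dt = ṁ c_p (T_in − T) − 197.
τ = M/ṁ = 65.592 min; T_ss = T_in − Q̇/(ṁ c_p) = 29.6 − 197/(15.2·4.19) = 26.507 °C.
Integrating: T(t) = T_ss + (T₀ − T_ss) e^(−t/τ).
T(59.9) = 26.507 + (-11.207)·e^(−59.9/65.592) = 26.507 + (-11.207)·0.40123 = 22.010 °C.

22.0 °C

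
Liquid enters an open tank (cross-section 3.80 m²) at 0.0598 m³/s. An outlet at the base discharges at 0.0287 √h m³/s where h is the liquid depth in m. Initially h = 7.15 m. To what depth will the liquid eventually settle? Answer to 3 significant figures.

4.34 m

Level balance: A dh/dt = 0.0598 − 0.0287 √h. Setting dh/dt = 0:
Q_in = 0.0287 √h_ss ⇒ √h_ss = 0.0598/0.0287 = 2.0836.
h_ss = 2.0836² = 4.3415 m. (Since h₀ = 7.15 m > h_ss, the level will fall toward this value.)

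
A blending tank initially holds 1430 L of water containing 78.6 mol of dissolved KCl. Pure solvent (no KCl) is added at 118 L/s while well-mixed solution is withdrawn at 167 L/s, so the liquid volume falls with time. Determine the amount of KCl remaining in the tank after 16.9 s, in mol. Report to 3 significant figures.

Total volume: dV/dt = Q_in − Q_out = -49.000 L/s, so V(t) = 1430 − 49.000 t and V(16.9) = 601.90 L.
No KCl enters, so dm/dt = −Q_out · (m/V).
dm/m = −Q_out dt/(V₀ − 49.000 t); integrating gives ln(m/m₀) = −(Q_out/(Q_in−Q_out)) ln(V/V₀).
m = m₀ (V₀/V)^(Q_out/(Q_in−Q_out)) = 78.6 × (1430/601.90)^(-3.4082) = 4.1171 mol.

4.12 mol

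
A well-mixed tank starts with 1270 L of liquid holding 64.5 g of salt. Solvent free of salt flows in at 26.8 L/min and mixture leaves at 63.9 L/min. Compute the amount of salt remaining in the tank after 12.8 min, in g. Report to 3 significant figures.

Total volume: dV/dt = Q_in − Q_out = -37.100 L/min, so V(t) = 1270 − 37.100 t and V(12.8) = 795.12 L.
Species balance (pure solvent in): dm/dt = −Q_out · m/V(t).
dm/m = −Q_out dt/(V₀ − 37.100 t); integrating gives ln(m/m₀) = −(Q_out/(Q_in−Q_out)) ln(V/V₀).
m = m₀ (V₀/V)^(Q_out/(Q_in−Q_out)) = 64.5 × (1270/795.12)^(-1.7224) = 28.792 g.

28.8 g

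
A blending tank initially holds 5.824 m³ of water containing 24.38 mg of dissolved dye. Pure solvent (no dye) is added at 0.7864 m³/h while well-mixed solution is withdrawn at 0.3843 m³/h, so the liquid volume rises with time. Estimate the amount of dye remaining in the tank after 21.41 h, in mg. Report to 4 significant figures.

Let m(t) be the amount of dye. Volume: V(t) = V₀ + (Q_in − Q_out) t = 5.824 + 0.402100 t; V(21.41) = 14.4330 m³.
Solute balance: dm/dt = 0 − Q_out C = −Q_out m/V(t).
Separate: dm/m = −Q_out dt/V(t) ⇒ ln(m/m₀) = −(Q_out/(Q_in−Q_out)) ln(V/V₀).
m = m₀ (V₀/V)^(Q_out/(Q_in−Q_out)) = 24.38 × (5.824/14.4330)^(0.955732) = 10.2411 mg.

10.24 mg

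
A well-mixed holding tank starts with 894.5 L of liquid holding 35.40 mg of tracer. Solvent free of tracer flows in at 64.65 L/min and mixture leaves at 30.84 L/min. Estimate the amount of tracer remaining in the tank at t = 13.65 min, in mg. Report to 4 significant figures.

24.22 mg

Total volume: dV/dt = Q_in − Q_out = 33.8100 L/min, so V(t) = 894.5 + 33.8100 t and V(13.65) = 1356.01 L.
Solute balance: dm/dt = 0 − Q_out C = −Q_out m/V(t).
dm/m = −Q_out dt/(V₀ + 33.8100 t); integrating gives ln(m/m₀) = −(Q_out/(Q_in−Q_out)) ln(V/V₀).
m = m₀ (V₀/V)^(Q_out/(Q_in−Q_out)) = 35.40 × (894.5/1356.01)^(0.912156) = 24.2211 mg.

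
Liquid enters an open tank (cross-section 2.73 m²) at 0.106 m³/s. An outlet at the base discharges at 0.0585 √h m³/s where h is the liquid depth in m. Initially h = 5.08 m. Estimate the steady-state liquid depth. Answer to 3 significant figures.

3.28 m

Volume balance on the tank: A dh/dt = Q_in − 0.0585 √h. At steady state dh/dt = 0:
Q_in = 0.0585 √h_ss ⇒ √h_ss = 0.106/0.0585 = 1.8120.
h_ss = 1.8120² = 3.2832 m. (Since h₀ = 5.08 m > h_ss, the level will fall toward this value.)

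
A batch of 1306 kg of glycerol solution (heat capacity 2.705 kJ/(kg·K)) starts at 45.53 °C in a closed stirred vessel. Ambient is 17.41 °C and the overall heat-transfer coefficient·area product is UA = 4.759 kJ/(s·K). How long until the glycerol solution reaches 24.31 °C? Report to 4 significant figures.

Energy balance: M c_p dT/dt = −UA(T − T_amb).
τ = M c_p/UA = 742.326 s; T_ss = T_amb = 17.4100 °C.
T(t) = T_ss + (T₀ − T_ss)e^(−t/τ); set T = 24.31:
t = −τ ln[(T − T_ss)/(T₀ − T_ss)] = −742.326 · ln(0.245377) = 1042.94 s.

1043 s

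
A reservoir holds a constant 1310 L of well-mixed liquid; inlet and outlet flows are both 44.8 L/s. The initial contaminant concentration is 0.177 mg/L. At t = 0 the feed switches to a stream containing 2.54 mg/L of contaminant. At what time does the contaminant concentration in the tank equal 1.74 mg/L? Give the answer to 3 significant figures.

Species balance: V dC/dt = Q(C_in − C) ⇒ τ = V/Q = 29.241 s.
C(t) = C_in + (C₀ − C_in) e^(−t/τ). Set C = 1.74 and solve for t:
e^(−t/τ) = (C − C_in)/(C₀ − C_in) = (1.74 − 2.54)/(0.177 − 2.54) = 0.33855
t = −τ ln(…) = 29.241 × 1.0831 = 31.670 s.

31.7 s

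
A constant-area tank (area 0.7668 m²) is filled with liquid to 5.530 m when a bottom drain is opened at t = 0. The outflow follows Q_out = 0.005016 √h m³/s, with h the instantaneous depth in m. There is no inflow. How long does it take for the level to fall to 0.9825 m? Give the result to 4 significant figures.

415.9 s

Volume balance on the tank: A dh/dt = −0.005016 √h.
This is separable: 2 d(√h)/dt = −0.005016/A, so √h = √h₀ − (0.005016/(2A)) t.
t = 2A(√h₀ − √h)/0.005016 = 2·0.7668·(√5.530 − √0.9825)/0.005016
  = 1.53360 × (2.35160 − 0.991211) / 0.005016 = 415.926 s.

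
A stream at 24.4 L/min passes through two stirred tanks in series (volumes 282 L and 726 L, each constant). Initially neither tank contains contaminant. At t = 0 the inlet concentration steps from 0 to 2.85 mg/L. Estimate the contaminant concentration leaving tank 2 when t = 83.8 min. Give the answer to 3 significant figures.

Species balance on tank i: dCᵢ/dt = (Cᵢ₋₁ − Cᵢ)/τᵢ with τᵢ = Vᵢ/Q.
τ₁ = 282/24.4 = 11.557 min; τ₂ = 726/24.4 = 29.754 min.
Solving the cascade with C₁(0)=C₂(0)=0 gives C₂(t) = C_in[1 − (τ₁ e^(−t/τ₁) − τ₂ e^(−t/τ₂))/(τ₁ − τ₂)].
At t = 83.8: e^(−t/τ₁) = 0.00070962, e^(−t/τ₂) = 0.059820.
C₂ = 2.85·[1 − (11.557·0.00070962 − 29.754·0.059820)/(-18.197)] = 2.85·0.90264 = 2.5725 mg/L.

2.57 mg/L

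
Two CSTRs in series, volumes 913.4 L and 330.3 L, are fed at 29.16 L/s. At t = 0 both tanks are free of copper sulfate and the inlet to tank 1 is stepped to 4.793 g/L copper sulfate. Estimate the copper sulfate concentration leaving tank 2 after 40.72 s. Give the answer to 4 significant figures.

2.821 g/L

Time constants: τᵢ = Vᵢ/Q for each well-mixed tank.
τ₁ = 913.4/29.16 = 31.3237 s; τ₂ = 330.3/29.16 = 11.3272 s.
Tank 1: C₁ = C_in(1 − e^(−t/τ₁)). Tank 2 (τ₁ ≠ τ₂): C₂ = C_in[1 − (τ₁ e^(−t/τ₁) − τ₂ e^(−t/τ₂))/(τ₁ − τ₂)].
At t = 40.72: e^(−t/τ₁) = 0.272539, e^(−t/τ₂) = 0.0274635.
C₂ = 4.793·[1 − (31.3237·0.272539 − 11.3272·0.0274635)/(19.9966)] = 4.793·0.588636 = 2.82133 g/L.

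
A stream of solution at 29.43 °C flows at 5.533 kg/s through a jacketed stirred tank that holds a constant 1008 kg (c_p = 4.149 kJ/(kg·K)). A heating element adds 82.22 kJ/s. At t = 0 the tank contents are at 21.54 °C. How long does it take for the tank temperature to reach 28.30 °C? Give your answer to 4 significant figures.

162.1 s

M c_p dT/dt = ṁ c_p (T_in − T) + Q̇.
τ = M/ṁ = 182.180 s; T_ss = T_in + Q̇/(ṁ c_p) = 33.0116 °C.
T(t) = T_ss + (T₀ − T_ss) e^(−t/τ). Set T = 28.30:
e^(−t/τ) = (28.30 − 33.0116)/(21.54 − 33.0116) = 0.410717
t = −182.180 · ln(0.410717) = 162.113 s.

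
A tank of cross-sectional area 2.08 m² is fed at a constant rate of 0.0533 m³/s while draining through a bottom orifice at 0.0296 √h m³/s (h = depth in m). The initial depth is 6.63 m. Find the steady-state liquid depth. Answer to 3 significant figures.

A dh/dt = Q_in − 0.0296 √h. Steady state requires inflow = outflow:
Q_in = 0.0296 √h_ss ⇒ √h_ss = 0.0533/0.0296 = 1.8007.
h_ss = 1.8007² = 3.2424 m. (Since h₀ = 6.63 m > h_ss, the level will fall toward this value.)

3.24 m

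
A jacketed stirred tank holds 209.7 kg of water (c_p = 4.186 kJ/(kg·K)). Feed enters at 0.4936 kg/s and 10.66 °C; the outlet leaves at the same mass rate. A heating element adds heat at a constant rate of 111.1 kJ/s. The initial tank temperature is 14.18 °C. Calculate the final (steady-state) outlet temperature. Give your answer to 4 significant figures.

M c_p dT/dt = ṁ c_p (T_in − T) + Q̇.
At steady state dT/dt = 0 ⇒ T_ss = T_in + Q̇/(ṁ c_p) = 10.66 + 111.1/(0.4936·4.186) = 64.4300 °C.

64.43 °C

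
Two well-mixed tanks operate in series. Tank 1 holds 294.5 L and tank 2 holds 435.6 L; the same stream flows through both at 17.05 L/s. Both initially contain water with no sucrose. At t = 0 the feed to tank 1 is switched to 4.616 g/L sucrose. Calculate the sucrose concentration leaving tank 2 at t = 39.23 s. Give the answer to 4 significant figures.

2.541 g/L

Time constants: τᵢ = Vᵢ/Q for each well-mixed tank.
τ₁ = 294.5/17.05 = 17.2727 s; τ₂ = 435.6/17.05 = 25.5484 s.
Tank 1: C₁ = C_in(1 − e^(−t/τ₁)). Tank 2 (τ₁ ≠ τ₂): C₂ = C_in[1 − (τ₁ e^(−t/τ₁) − τ₂ e^(−t/τ₂))/(τ₁ − τ₂)].
At t = 39.23: e^(−t/τ₁) = 0.103187, e^(−t/τ₂) = 0.215344.
C₂ = 4.616·[1 − (17.2727·0.103187 − 25.5484·0.215344)/(-8.27566)] = 4.616·0.550565 = 2.54141 g/L.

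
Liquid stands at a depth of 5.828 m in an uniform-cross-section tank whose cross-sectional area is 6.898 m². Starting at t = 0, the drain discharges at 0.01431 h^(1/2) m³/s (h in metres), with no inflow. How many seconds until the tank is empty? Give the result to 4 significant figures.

2327 s

A dh/dt = −Q_out = −0.01431 √h.
∫ h^(−1/2) dh = −(0.01431/A) ∫ dt, giving 2√h = 2√h₀ − (0.01431/A) t.
Set h = 0: 2√h₀ = (0.01431/A) t_empty ⇒ t_empty = 2A√h₀/0.01431.
t_empty = 2·6.898·√5.828/0.01431 = 13.7960·2.41413/0.01431 = 2327.41 s.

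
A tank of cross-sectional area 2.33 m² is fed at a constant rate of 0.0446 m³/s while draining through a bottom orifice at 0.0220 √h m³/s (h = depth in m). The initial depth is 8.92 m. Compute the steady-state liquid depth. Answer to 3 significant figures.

4.11 m

Level balance: A dh/dt = 0.0446 − 0.0220 √h. Setting dh/dt = 0:
Q_in = 0.0220 √h_ss ⇒ √h_ss = 0.0446/0.0220 = 2.0273.
h_ss = 2.0273² = 4.1098 m. (Since h₀ = 8.92 m > h_ss, the level will fall toward this value.)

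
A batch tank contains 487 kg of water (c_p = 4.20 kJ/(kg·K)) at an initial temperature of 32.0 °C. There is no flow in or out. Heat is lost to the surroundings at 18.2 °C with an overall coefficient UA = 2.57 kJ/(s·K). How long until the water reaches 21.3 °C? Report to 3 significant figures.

1190 s

Energy balance: M c_p dT/dt = −UA(T − T_amb).
τ = M c_p/UA = 795.88 s; T_ss = T_amb = 18.200 °C.
T(t) = T_ss + (T₀ − T_ss)e^(−t/τ); set T = 21.3:
t = −τ ln[(T − T_ss)/(T₀ − T_ss)] = −795.88 · ln(0.22464) = 1188.5 s.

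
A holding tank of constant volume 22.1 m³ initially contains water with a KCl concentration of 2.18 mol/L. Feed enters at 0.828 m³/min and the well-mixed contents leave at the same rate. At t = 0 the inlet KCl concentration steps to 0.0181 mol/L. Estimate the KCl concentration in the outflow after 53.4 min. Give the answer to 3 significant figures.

0.310 mol/L

Transient balance on the dissolved component: V dC/dt = Q(C_in − C).
Time constant τ = V/Q = 22.1/0.828 = 26.691 min.
This is linear first-order; C(t) = C_in + (C₀ − C_in) e^(−t/τ).
C(53.4) = 0.0181 + (2.18 − 0.0181)·e^(−53.4/26.691) = 0.0181 + (2.1619)·0.13524 = 0.31048 mol/L.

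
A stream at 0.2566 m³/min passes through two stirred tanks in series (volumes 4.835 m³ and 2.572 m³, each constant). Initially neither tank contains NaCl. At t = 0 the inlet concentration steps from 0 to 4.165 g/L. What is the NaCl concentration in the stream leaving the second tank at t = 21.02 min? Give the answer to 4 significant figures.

1.830 g/L

Species balance on tank i: dCᵢ/dt = (Cᵢ₋₁ − Cᵢ)/τᵢ with τᵢ = Vᵢ/Q.
τ₁ = 4.835/0.2566 = 18.8426 min; τ₂ = 2.572/0.2566 = 10.0234 min.
Solving the cascade with C₁(0)=C₂(0)=0 gives C₂(t) = C_in[1 − (τ₁ e^(−t/τ₁) − τ₂ e^(−t/τ₂))/(τ₁ − τ₂)].
At t = 21.02: e^(−t/τ₁) = 0.327732, e^(−t/τ₂) = 0.122813.
C₂ = 4.165·[1 − (18.8426·0.327732 − 10.0234·0.122813)/(8.81917)] = 4.165·0.439368 = 1.82997 g/L.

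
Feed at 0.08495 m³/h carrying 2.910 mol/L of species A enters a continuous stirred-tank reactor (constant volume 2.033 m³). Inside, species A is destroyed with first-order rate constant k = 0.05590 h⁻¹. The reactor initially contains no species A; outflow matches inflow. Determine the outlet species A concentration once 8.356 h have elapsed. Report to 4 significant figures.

V dC/dt = Q(C_in − C) − k V C.
dC/dt = (Q/V) C_in − (Q/V + k) C; effective rate a = Q/V + k = 0.0417855 + 0.05590 = 0.0976855 h⁻¹.
C_ss = Q C_in/(Q + kV) = 1.24477 mol/L; C(t) = C_ss + (C₀ − C_ss) e^(−a t).
C(8.356) = 1.24477 + (-1.24477)·e^(−0.0976855·8.356) = 1.24477 + (-1.24477)·0.442082 = 0.694479 mol/L.

0.6945 mol/L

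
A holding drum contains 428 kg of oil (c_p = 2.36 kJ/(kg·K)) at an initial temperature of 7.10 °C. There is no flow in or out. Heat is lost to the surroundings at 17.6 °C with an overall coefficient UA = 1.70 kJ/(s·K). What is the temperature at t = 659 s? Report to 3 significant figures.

Lumped-capacitance energy balance: M c_p dT/dt = UA(T_amb − T).
dT/dt = (T_ss − T)/τ with T_ss = T_amb = 17.600 °C, τ = M c_p/UA = 428·2.36/1.70 = 594.16 s.
Solution: T(t) = T_ss + (T₀ − T_ss) e^(−t/τ).
T(659) = 17.600 + (-10.500)·0.32985 = 14.137 °C.

14.1 °C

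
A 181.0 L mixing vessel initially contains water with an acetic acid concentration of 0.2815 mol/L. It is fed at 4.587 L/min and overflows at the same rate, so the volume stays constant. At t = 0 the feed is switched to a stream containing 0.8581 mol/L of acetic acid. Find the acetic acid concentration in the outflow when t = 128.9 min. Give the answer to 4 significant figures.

Transient balance on the dissolved component: V dC/dt = Q(C_in − C).
So dC/dt = (C_in − C)/τ with τ = V/Q = 181.0/4.587 = 39.4593 min.
Solution: C(t) = C_in + (C₀ − C_in) e^(−t/τ).
C(128.9) = 0.8581 + (0.2815 − 0.8581)·e^(−128.9/39.4593) = 0.8581 + (-0.576600)·0.0381338 = 0.836112 mol/L.

0.8361 mol/L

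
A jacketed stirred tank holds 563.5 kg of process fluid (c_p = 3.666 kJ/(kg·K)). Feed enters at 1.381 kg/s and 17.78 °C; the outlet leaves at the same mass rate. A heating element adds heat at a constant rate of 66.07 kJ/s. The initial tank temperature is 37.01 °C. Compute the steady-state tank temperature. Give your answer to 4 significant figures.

M c_p dT/dt = ṁ c_p (T_in − T) + Q̇.
At steady state dT/dt = 0 ⇒ T_ss = T_in + Q̇/(ṁ c_p) = 17.78 + 66.07/(1.381·3.666) = 30.8302 °C.

30.83 °C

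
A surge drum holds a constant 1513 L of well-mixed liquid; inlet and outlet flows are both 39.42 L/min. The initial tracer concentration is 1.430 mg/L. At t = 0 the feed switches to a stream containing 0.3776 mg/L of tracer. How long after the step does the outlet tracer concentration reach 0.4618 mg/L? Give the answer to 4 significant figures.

96.94 min

Transient balance on the dissolved component: V dC/dt = Q(C_in − C), so τ = V/Q = 38.3815 min.
C(t) = C_in + (C₀ − C_in) e^(−t/τ). Set C = 0.4618 and solve for t:
e^(−t/τ) = (C − C_in)/(C₀ − C_in) = (0.4618 − 0.3776)/(1.430 − 0.3776) = 0.0800076
t = −τ ln(…) = 38.3815 × 2.52563 = 96.9377 min.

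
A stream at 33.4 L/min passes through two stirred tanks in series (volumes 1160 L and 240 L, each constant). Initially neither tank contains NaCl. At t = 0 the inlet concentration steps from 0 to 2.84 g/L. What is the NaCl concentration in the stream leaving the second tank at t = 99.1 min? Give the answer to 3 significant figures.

Each tank obeys Vᵢ dCᵢ/dt = Q(Cᵢ₋₁ − Cᵢ), so τᵢ = Vᵢ/Q.
τ₁ = 1160/33.4 = 34.731 min; τ₂ = 240/33.4 = 7.1856 min.
Solving the cascade with C₁(0)=C₂(0)=0 gives C₂(t) = C_in[1 − (τ₁ e^(−t/τ₁) − τ₂ e^(−t/τ₂))/(τ₁ − τ₂)].
At t = 99.1: e^(−t/τ₁) = 0.057648, e^(−t/τ₂) = 1.0244e-06.
C₂ = 2.84·[1 − (34.731·0.057648 − 7.1856·1.0244e-06)/(27.545)] = 2.84·0.92731 = 2.6336 g/L.

2.63 g/L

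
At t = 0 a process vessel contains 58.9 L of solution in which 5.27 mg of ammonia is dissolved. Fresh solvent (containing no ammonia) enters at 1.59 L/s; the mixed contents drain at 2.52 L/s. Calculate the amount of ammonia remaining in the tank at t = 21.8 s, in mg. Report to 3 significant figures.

1.68 mg

Let m(t) be the amount of ammonia. Volume: V(t) = V₀ + (Q_in − Q_out) t = 58.9 − 0.93000 t; V(21.8) = 38.626 L.
Solute balance: dm/dt = 0 − Q_out C = −Q_out m/V(t).
dm/m = −Q_out dt/(V₀ − 0.93000 t); integrating gives ln(m/m₀) = −(Q_out/(Q_in−Q_out)) ln(V/V₀).
m = m₀ (V₀/V)^(Q_out/(Q_in−Q_out)) = 5.27 × (58.9/38.626)^(-2.7097) = 1.6800 mg.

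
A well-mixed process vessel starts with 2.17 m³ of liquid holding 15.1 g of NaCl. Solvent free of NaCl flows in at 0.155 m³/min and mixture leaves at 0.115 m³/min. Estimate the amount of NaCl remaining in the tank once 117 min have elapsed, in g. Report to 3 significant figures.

Let m(t) be the amount of NaCl. Volume: V(t) = V₀ + (Q_in − Q_out) t = 2.17 + 0.040000 t; V(117) = 6.8500 m³.
Species balance (pure solvent in): dm/dt = −Q_out · m/V(t).
Separate: dm/m = −Q_out dt/V(t) ⇒ ln(m/m₀) = −(Q_out/(Q_in−Q_out)) ln(V/V₀).
m = m₀ (V₀/V)^(Q_out/(Q_in−Q_out)) = 15.1 × (2.17/6.8500)^(2.8750) = 0.55423 g.

0.554 g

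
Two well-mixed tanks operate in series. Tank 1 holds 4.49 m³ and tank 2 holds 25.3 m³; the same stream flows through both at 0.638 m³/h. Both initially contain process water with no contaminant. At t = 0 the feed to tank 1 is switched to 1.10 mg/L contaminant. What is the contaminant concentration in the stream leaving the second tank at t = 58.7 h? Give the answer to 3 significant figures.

Time constants: τᵢ = Vᵢ/Q for each well-mixed tank.
τ₁ = 4.49/0.638 = 7.0376 h; τ₂ = 25.3/0.638 = 39.655 h.
Solving the cascade with C₁(0)=C₂(0)=0 gives C₂(t) = C_in[1 − (τ₁ e^(−t/τ₁) − τ₂ e^(−t/τ₂))/(τ₁ − τ₂)].
At t = 58.7: e^(−t/τ₁) = 0.00023856, e^(−t/τ₂) = 0.22758.
C₂ = 1.10·[1 − (7.0376·0.00023856 − 39.655·0.22758)/(-32.618)] = 1.10·0.72337 = 0.79571 mg/L.

0.796 mg/L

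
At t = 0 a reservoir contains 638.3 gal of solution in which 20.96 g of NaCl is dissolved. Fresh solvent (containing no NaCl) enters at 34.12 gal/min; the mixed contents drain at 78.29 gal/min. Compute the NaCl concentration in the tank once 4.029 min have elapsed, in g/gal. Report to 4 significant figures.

0.02551 g/gal

Let m(t) be the amount of NaCl. Volume: V(t) = V₀ + (Q_in − Q_out) t = 638.3 − 44.1700 t; V(4.029) = 460.339 gal.
Solute balance: dm/dt = 0 − Q_out C = −Q_out m/V(t).
Separate: dm/m = −Q_out dt/V(t) ⇒ ln(m/m₀) = −(Q_out/(Q_in−Q_out)) ln(V/V₀).
m = m₀ (V₀/V)^(Q_out/(Q_in−Q_out)) = 20.96 × (638.3/460.339)^(-1.77247) = 11.7434 g.
C = m/V = 11.7434/460.339 = 0.0255104 g/gal.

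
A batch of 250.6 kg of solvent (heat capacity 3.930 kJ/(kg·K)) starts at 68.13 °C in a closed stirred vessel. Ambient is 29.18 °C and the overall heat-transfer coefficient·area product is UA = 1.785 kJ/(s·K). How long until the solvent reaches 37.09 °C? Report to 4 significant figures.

M c_p dT/dt = −UA(T − T_amb).
τ = M c_p/UA = 551.741 s; T_ss = T_amb = 29.1800 °C.
T(t) = T_ss + (T₀ − T_ss)e^(−t/τ); set T = 37.09:
t = −τ ln[(T − T_ss)/(T₀ − T_ss)] = −551.741 · ln(0.203081) = 879.559 s.

879.6 s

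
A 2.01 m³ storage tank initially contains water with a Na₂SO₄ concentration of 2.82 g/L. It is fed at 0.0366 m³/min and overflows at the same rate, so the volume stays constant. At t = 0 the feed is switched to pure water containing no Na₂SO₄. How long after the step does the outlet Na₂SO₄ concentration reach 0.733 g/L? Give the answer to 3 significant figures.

Species balance: V dC/dt = Q(C_in − C) ⇒ τ = V/Q = 54.918 min.
C(t) = C_in + (C₀ − C_in) e^(−t/τ). Set C = 0.733 and solve for t:
e^(−t/τ) = (C − C_in)/(C₀ − C_in) = (0.733 − 0)/(2.82 − 0) = 0.25993
t = −τ ln(…) = 54.918 × 1.3473 = 73.994 min.

74.0 min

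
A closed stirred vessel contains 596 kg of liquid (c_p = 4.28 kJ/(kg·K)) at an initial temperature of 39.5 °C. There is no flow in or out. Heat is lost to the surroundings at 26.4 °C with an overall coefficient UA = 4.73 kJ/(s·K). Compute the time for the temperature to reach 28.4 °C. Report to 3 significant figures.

Unsteady energy balance on the tank contents: M c_p dT/dt = −UA(T − T_amb).
τ = M c_p/UA = 539.30 s; T_ss = T_amb = 26.400 °C.
T(t) = T_ss + (T₀ − T_ss)e^(−t/τ); set T = 28.4:
t = −τ ln[(T − T_ss)/(T₀ − T_ss)] = −539.30 · ln(0.15267) = 1013.6 s.

1010 s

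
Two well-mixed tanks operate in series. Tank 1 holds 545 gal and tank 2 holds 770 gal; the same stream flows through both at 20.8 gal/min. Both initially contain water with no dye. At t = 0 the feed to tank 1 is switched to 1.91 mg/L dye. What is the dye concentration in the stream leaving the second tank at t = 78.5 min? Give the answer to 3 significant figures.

Each tank obeys Vᵢ dCᵢ/dt = Q(Cᵢ₋₁ − Cᵢ), so τᵢ = Vᵢ/Q.
τ₁ = 545/20.8 = 26.202 min; τ₂ = 770/20.8 = 37.019 min.
Tank 1: C₁ = C_in(1 − e^(−t/τ₁)). Tank 2 (τ₁ ≠ τ₂): C₂ = C_in[1 − (τ₁ e^(−t/τ₁) − τ₂ e^(−t/τ₂))/(τ₁ − τ₂)].
At t = 78.5: e^(−t/τ₁) = 0.049988, e^(−t/τ₂) = 0.11997.
C₂ = 1.91·[1 − (26.202·0.049988 − 37.019·0.11997)/(-10.817)] = 1.91·0.71052 = 1.3571 mg/L.

1.36 mg/L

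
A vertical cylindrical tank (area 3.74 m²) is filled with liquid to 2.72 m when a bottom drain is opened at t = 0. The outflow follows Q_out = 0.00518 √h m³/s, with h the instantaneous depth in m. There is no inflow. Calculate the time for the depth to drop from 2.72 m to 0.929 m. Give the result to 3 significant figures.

990 s

With no inflow, A dh/dt = −0.00518 √h.
∫ h^(−1/2) dh = −(0.00518/A) ∫ dt, giving 2√h = 2√h₀ − (0.00518/A) t.
t = 2A(√h₀ − √h)/0.00518 = 2·3.74·(√2.72 − √0.929)/0.00518
  = 7.4800 × (1.6492 − 0.96385) / 0.00518 = 989.72 s.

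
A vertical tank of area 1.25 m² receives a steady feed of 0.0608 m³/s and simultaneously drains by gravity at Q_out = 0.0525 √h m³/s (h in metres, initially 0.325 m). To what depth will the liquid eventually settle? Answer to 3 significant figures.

A dh/dt = Q_in − 0.0525 √h. Steady state requires inflow = outflow:
Q_in = 0.0525 √h_ss ⇒ √h_ss = 0.0608/0.0525 = 1.1581.
h_ss = 1.1581² = 1.3412 m. (Since h₀ = 0.325 m < h_ss, the level will rise toward this value.)

1.34 m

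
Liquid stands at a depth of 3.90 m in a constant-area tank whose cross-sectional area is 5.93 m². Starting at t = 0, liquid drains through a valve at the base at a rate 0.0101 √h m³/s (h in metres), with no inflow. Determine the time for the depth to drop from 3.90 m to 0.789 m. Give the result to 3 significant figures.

Volume balance on the tank: A dh/dt = −0.0101 √h.
Separate and integrate: 2(√h − √h₀) = −(0.0101/A) t.
t = 2A(√h₀ − √h)/0.0101 = 2·5.93·(√3.90 − √0.789)/0.0101
  = 11.860 × (1.9748 − 0.88826) / 0.0101 = 1275.9 s.

1280 s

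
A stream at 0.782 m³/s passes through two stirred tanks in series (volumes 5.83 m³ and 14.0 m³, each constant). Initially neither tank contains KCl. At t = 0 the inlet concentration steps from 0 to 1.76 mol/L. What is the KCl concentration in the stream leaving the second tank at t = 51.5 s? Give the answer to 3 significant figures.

1.59 mol/L

Species balance on tank i: dCᵢ/dt = (Cᵢ₋₁ − Cᵢ)/τᵢ with τᵢ = Vᵢ/Q.
τ₁ = 5.83/0.782 = 7.4552 s; τ₂ = 14.0/0.782 = 17.903 s.
Solving the cascade with C₁(0)=C₂(0)=0 gives C₂(t) = C_in[1 − (τ₁ e^(−t/τ₁) − τ₂ e^(−t/τ₂))/(τ₁ − τ₂)].
At t = 51.5: e^(−t/τ₁) = 0.00099987, e^(−t/τ₂) = 0.056324.
C₂ = 1.76·[1 − (7.4552·0.00099987 − 17.903·0.056324)/(-10.448)] = 1.76·0.90420 = 1.5914 mol/L.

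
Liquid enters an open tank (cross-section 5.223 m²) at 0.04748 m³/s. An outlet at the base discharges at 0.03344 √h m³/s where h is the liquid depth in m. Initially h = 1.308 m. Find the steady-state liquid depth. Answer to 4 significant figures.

Level balance: A dh/dt = 0.04748 − 0.03344 √h. Setting dh/dt = 0:
Q_in = 0.03344 √h_ss ⇒ √h_ss = 0.04748/0.03344 = 1.41986.
h_ss = 1.41986² = 2.01599 m. (Since h₀ = 1.308 m < h_ss, the level will rise toward this value.)

2.016 m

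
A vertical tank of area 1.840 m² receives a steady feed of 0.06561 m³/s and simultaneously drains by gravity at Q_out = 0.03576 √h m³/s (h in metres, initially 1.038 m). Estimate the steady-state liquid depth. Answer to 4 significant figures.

A dh/dt = Q_in − 0.03576 √h. Steady state requires inflow = outflow:
Q_in = 0.03576 √h_ss ⇒ √h_ss = 0.06561/0.03576 = 1.83473.
h_ss = 1.83473² = 3.36624 m. (Since h₀ = 1.038 m < h_ss, the level will rise toward this value.)

3.366 m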